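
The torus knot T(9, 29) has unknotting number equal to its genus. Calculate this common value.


For a torus knot T(p,q), both the unknotting number and genus equal (p-1)(q-1)/2.
= (9-1)(29-1)/2
= 8*28/2
= 224/2 = 112

112


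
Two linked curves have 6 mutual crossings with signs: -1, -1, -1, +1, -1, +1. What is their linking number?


Step 1: Count positive crossings: 2
Step 2: Count negative crossings: 4
Step 3: Sum of signs = 2 - 4 = -2
Step 4: Linking number = sum/2 = -2/2 = -1

-1


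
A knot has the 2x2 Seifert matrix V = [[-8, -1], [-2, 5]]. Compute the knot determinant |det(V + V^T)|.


Step 1: Form V + V^T where V = [[-8, -1], [-2, 5]]
  V^T = [[-8, -2], [-1, 5]]
  V + V^T = [[-16, -3], [-3, 10]]
Step 2: det(V + V^T) = (-16)*10 - (-3)*(-3)
  = -160 - 9 = -169
Step 3: Knot determinant = |det(V + V^T)| = |-169| = 169

169


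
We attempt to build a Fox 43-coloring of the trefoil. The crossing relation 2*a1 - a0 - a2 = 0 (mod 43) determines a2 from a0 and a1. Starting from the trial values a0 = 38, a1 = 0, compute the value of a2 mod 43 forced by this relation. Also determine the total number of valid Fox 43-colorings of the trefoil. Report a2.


Step 1: Apply the given crossing relation 2*a1 - a0 - a2 = 0 (mod 43).
  a2 = 2*a1 - a0 mod 43
  a2 = 2*0 - 38 mod 43
  a2 = 0 - 38 mod 43
  a2 = -38 mod 43 = 5
Step 2: The trefoil has determinant 3.
  Number of Fox p-colorings (p prime) is p^2 if p = 3, else p.
  Since 43 does not divide 3, only trivial (constant) colorings exist.
  (So the trial a0 = 38, a1 = 0 with a0 != a1 does NOT extend to a valid coloring of the whole trefoil: the other two crossing relations require 3*(a1 - a0) = 0 (mod 43), which fails.)
  Total colorings = 43
Step 3: a2 = 5, total Fox 43-colorings = 43

5


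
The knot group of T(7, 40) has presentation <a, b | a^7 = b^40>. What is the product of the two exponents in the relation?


The relation is a^7 = b^40.
Product of exponents = 7 * 40
= 280

280


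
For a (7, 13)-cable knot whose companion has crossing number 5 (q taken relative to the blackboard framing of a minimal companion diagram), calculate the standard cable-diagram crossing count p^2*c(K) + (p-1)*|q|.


Step 1: Each of the c(K) crossings of the companion diagram becomes p*p = p^2 crossings among the p parallel strands, and each of the |q| twists s_1 s_2 ... s_(p-1) adds (p-1) crossings.
  Crossings = p^2 * c(K) + (p-1)*|q|
Step 2: = 7^2 * 5 + (7-1)*13
Step 3: = 49*5 + 6*13
Step 4: = 245 + 78 = 323

323


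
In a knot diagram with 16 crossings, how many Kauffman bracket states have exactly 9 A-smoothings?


We choose which 9 of 16 crossings get A-smoothings.
C(16, 9) = 16! / (9! * 7!)
= 11440

11440


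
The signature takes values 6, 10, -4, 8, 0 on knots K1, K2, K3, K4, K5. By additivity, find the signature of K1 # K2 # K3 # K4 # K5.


The signature is additive under connected sum.
signature(K1 # K2 # K3 # K4 # K5) = (6) + (10) + (-4) + (8) + (0)
= 20

20


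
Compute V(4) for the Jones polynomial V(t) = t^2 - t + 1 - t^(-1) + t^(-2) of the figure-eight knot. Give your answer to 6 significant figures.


Substituting t = 4 into V(t) = t^2 - t + 1 - t^(-1) + t^(-2):
  (+)t^(2) = 16
  (-)t^(1) = -4
  (+)t^(0) = 1
  (-)t^(-1) = -0.25
  (+)t^(-2) = 0.0625
Sum = (16) + (-4) + (1) + (-0.25) + (0.0625)
= 12.8125
Rounded to 6 significant figures: 12.8125

12.8125


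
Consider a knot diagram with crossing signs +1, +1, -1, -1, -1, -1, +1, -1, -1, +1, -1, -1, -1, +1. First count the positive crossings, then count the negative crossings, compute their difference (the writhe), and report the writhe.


Step 1: Count positive crossings (+1).
Positive crossings: 5
Step 2: Count negative crossings (-1).
Negative crossings: 9
Step 3: Writhe = (positive) - (negative)
w = 5 - 9 = -4
Step 4: |w| = 4, and w is negative

-4


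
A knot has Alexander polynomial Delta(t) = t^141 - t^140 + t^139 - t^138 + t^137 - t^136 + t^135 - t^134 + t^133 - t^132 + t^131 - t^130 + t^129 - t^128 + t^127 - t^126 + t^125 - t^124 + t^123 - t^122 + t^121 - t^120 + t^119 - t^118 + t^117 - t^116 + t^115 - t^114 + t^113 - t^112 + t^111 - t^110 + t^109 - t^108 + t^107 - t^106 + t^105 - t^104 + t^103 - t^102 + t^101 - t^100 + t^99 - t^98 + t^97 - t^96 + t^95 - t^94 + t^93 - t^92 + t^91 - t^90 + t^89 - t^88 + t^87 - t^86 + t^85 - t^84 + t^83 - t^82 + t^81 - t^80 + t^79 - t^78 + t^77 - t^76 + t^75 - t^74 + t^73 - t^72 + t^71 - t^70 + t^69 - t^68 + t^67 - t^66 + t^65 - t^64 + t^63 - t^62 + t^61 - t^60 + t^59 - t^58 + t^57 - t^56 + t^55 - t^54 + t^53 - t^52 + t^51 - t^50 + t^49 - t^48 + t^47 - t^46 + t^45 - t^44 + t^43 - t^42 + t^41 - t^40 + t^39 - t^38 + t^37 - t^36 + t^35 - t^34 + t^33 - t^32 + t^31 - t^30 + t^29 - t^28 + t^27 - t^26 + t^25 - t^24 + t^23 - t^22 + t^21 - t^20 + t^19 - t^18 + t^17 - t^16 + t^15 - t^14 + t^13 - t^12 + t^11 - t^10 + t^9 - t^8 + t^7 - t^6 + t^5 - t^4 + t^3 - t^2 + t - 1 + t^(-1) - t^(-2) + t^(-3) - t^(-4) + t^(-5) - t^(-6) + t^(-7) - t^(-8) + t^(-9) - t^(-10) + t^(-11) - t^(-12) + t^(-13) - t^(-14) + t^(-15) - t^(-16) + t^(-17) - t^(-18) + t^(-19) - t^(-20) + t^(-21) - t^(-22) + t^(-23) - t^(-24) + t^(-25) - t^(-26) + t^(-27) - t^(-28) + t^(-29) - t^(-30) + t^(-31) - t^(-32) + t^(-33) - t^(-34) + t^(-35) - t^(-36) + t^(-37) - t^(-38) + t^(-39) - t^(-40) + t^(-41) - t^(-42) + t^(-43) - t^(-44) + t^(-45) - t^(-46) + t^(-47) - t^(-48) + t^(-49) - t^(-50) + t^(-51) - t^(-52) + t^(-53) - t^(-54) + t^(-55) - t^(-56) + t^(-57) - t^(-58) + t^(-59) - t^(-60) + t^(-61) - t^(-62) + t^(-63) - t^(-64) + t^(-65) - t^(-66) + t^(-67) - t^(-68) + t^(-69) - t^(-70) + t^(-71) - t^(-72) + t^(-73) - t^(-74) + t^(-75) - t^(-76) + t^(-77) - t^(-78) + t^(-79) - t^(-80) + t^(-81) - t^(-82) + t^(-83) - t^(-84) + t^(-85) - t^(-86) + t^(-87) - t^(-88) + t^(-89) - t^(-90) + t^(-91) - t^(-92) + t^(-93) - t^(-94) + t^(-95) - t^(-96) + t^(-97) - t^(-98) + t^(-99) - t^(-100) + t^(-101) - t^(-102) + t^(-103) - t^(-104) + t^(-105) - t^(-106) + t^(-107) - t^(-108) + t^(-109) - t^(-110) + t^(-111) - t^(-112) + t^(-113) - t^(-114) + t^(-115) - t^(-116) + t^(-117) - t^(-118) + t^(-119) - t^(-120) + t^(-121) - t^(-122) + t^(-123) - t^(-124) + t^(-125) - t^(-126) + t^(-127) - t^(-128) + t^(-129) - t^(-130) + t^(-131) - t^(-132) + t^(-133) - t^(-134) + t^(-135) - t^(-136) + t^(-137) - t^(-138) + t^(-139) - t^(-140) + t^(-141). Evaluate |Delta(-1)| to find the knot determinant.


Step 1: The polynomial has 283 terms with alternating signs, exponents from 141 down to -141.
Step 2: Substitute t = -1. The i-th term has coefficient (-1)^i and exponent (m-i),
  so its value is (-1)^i * (-1)^(m-i) = (-1)^m = -1 for every i.
Step 3: All 283 terms equal -1, so Delta(-1) = 283 * (-1) = -283
Step 4: |Delta(-1)| = 283

283


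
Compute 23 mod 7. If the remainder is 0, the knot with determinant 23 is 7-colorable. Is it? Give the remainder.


Step 1: A knot is p-colorable if and only if p divides its determinant.
Step 2: Compute 23 mod 7.
23 = 3 * 7 + 2
Step 3: 23 mod 7 = 2
Step 4: The knot is 7-colorable: no

2


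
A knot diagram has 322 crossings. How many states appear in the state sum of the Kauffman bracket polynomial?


Each crossing contributes 2 choices (A-smoothing or B-smoothing).
Total states = 2^322 = 8543948143683640329580086824678208458410818089426611079788166431288878903122562200091848347746304

8543948143683640329580086824678208458410818089426611079788166431288878903122562200091848347746304


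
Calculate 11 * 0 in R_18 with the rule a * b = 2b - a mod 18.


11 * 0 = 2*0 - 11 mod 18
= 0 - 11 mod 18
= -11 mod 18 = 7

7


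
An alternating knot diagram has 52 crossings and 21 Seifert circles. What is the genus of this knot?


For alternating knots, g = (c - s + 1)/2.
= (52 - 21 + 1)/2
= 32/2 = 16

16


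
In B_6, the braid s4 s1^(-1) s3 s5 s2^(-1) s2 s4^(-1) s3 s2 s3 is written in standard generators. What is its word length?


The word length counts the number of generators (including inverses).
Listing each generator: s4, s1^(-1), s3, s5, s2^(-1), s2, s4^(-1), s3, s2, s3
There are 10 generators in this braid word.

10


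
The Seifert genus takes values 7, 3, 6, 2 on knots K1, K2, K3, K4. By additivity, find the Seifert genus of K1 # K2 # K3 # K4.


The Seifert genus is additive under connected sum.
Seifert genus(K1 # K2 # K3 # K4) = (7) + (3) + (6) + (2)
= 18

18


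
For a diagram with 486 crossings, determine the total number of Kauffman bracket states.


Each crossing contributes 2 choices (A-smoothing or B-smoothing).
Total states = 2^486 = 199791907220223502808422222706762643567910281130558153654986045416023791284464999687699590596063486154228923591770023865308670443474450259602571264

199791907220223502808422222706762643567910281130558153654986045416023791284464999687699590596063486154228923591770023865308670443474450259602571264


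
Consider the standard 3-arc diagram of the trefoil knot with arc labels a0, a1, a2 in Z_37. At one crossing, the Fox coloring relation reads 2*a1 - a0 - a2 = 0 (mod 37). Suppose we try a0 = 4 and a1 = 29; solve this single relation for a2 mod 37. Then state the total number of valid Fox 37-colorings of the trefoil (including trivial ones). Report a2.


Step 1: Apply the given crossing relation 2*a1 - a0 - a2 = 0 (mod 37).
  a2 = 2*a1 - a0 mod 37
  a2 = 2*29 - 4 mod 37
  a2 = 58 - 4 mod 37
  a2 = 54 mod 37 = 17
Step 2: The trefoil has determinant 3.
  Number of Fox p-colorings (p prime) is p^2 if p = 3, else p.
  Since 37 does not divide 3, only trivial (constant) colorings exist.
  (So the trial a0 = 4, a1 = 29 with a0 != a1 does NOT extend to a valid coloring of the whole trefoil: the other two crossing relations require 3*(a1 - a0) = 0 (mod 37), which fails.)
  Total colorings = 37
Step 3: a2 = 17, total Fox 37-colorings = 37

17


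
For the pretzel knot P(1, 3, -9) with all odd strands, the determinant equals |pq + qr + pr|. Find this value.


Step 1: Compute pq + qr + pr.
pq = 1*3 = 3
qr = 3*(-9) = -27
pr = 1*(-9) = -9
pq + qr + pr = 3 + (-27) + (-9) = -33
Step 2: Take absolute value.
det(P(1,3,-9)) = |-33| = 33

33


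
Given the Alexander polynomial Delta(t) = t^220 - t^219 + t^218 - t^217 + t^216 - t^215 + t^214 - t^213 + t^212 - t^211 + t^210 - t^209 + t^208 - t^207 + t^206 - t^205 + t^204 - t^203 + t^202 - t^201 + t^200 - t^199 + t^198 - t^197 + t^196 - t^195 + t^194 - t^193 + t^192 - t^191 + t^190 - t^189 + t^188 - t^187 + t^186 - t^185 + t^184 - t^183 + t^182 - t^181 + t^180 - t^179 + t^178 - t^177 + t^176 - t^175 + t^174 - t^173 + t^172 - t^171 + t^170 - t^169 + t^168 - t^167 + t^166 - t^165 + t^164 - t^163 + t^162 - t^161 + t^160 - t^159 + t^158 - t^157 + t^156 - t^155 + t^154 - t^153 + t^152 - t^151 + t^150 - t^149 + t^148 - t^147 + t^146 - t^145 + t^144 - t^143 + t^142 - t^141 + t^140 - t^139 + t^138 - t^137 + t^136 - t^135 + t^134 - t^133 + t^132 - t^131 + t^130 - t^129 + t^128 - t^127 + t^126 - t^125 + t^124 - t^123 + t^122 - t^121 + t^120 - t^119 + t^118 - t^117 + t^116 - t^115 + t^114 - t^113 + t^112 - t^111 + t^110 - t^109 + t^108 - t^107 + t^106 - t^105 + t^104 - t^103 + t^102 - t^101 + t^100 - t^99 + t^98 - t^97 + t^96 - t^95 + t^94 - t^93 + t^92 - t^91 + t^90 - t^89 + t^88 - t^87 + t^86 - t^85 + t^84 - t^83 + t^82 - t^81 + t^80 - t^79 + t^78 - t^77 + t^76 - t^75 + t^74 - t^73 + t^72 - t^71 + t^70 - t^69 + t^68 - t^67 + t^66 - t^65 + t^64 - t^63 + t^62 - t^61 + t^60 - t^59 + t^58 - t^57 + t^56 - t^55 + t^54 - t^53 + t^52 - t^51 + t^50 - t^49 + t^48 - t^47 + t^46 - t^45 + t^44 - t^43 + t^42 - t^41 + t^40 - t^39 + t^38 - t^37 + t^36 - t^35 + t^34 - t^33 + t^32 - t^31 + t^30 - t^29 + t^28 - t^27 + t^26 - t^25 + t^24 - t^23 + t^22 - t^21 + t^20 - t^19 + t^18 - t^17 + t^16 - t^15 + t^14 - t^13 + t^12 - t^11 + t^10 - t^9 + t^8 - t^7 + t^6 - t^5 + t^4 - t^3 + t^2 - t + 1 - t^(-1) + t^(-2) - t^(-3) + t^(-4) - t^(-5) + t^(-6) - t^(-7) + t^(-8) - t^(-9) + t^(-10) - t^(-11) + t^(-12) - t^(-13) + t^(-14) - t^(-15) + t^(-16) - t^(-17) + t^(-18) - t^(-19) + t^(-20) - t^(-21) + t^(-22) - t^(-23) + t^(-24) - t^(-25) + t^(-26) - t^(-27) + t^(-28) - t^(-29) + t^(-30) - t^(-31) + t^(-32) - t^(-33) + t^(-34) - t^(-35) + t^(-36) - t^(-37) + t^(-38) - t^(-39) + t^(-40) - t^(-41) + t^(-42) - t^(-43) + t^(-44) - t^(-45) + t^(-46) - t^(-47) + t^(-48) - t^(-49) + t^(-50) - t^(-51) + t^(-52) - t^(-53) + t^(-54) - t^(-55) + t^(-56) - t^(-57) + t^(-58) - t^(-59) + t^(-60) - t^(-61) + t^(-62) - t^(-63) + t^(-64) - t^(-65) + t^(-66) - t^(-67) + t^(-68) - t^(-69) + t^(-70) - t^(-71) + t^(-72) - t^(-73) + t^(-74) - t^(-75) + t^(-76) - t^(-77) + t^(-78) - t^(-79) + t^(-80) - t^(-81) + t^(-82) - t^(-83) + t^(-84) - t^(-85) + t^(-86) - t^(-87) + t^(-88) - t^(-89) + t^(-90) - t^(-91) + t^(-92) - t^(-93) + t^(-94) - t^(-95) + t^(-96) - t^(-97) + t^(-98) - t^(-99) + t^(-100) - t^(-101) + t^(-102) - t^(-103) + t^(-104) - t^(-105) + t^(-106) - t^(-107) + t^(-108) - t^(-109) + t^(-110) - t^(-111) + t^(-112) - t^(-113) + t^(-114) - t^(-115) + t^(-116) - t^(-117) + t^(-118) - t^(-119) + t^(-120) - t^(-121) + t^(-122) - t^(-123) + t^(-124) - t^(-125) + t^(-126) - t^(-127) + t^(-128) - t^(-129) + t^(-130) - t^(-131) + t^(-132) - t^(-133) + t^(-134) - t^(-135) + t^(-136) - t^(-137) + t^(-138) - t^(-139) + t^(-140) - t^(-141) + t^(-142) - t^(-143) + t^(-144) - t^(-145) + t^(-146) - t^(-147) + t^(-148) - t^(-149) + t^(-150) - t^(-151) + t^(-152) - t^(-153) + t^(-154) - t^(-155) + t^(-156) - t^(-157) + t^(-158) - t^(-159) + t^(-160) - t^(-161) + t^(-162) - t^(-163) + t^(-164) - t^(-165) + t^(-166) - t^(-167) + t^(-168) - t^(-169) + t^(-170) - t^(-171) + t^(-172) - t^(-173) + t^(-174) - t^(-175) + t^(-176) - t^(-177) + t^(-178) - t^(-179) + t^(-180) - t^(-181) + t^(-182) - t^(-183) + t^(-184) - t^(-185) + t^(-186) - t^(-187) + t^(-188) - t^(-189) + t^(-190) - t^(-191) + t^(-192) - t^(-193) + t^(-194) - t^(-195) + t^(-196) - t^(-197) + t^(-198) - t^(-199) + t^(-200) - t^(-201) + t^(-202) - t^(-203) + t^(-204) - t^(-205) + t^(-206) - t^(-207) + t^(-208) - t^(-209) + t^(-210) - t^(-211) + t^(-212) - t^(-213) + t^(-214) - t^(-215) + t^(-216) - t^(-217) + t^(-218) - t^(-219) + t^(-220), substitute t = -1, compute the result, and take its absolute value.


Step 1: The polynomial has 441 terms with alternating signs, exponents from 220 down to -220.
Step 2: Substitute t = -1. The i-th term has coefficient (-1)^i and exponent (m-i),
  so its value is (-1)^i * (-1)^(m-i) = (-1)^m = 1 for every i.
Step 3: All 441 terms equal 1, so Delta(-1) = 441 * (1) = 441
Step 4: |Delta(-1)| = 441

441


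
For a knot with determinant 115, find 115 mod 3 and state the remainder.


Step 1: A knot is p-colorable if and only if p divides its determinant.
Step 2: Compute 115 mod 3.
115 = 38 * 3 + 1
Step 3: 115 mod 3 = 1
Step 4: The knot is 3-colorable: no

1


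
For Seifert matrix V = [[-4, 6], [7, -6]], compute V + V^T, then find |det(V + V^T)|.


Step 1: Form V + V^T where V = [[-4, 6], [7, -6]]
  V^T = [[-4, 7], [6, -6]]
  V + V^T = [[-8, 13], [13, -12]]
Step 2: det(V + V^T) = (-8)*(-12) - 13*13
  = 96 - 169 = -73
Step 3: Knot determinant = |det(V + V^T)| = |-73| = 73

73


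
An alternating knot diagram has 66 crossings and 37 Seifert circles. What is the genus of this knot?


For alternating knots, g = (c - s + 1)/2.
= (66 - 37 + 1)/2
= 30/2 = 15

15


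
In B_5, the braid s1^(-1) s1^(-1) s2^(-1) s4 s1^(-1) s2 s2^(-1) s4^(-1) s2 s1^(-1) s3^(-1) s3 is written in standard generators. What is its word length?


The word length counts the number of generators (including inverses).
Listing each generator: s1^(-1), s1^(-1), s2^(-1), s4, s1^(-1), s2, s2^(-1), s4^(-1), s2, s1^(-1), s3^(-1), s3
There are 12 generators in this braid word.

12


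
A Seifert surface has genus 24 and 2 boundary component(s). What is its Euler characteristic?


chi = 2 - 2g - b
= 2 - 2*24 - 2
= 2 - 48 - 2 = -48

-48


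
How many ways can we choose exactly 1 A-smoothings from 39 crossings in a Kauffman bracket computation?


We choose which 1 of 39 crossings get A-smoothings.
C(39, 1) = 39! / (1! * 38!)
= 39

39


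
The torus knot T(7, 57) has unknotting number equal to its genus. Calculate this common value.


For a torus knot T(p,q), both the unknotting number and genus equal (p-1)(q-1)/2.
= (7-1)(57-1)/2
= 6*56/2
= 336/2 = 168

168


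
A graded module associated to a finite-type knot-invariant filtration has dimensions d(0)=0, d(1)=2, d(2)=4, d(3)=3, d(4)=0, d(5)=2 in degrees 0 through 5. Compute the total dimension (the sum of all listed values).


Total dimension = d(0) + d(1) + ... + d(5)
= 0 + 2 + 4 + 3 + 0 + 2
= 11

11


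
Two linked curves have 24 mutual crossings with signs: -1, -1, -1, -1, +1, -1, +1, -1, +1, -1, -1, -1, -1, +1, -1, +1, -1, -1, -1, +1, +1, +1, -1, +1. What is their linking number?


Step 1: Count positive crossings: 9
Step 2: Count negative crossings: 15
Step 3: Sum of signs = 9 - 15 = -6
Step 4: Linking number = sum/2 = -6/2 = -3

-3


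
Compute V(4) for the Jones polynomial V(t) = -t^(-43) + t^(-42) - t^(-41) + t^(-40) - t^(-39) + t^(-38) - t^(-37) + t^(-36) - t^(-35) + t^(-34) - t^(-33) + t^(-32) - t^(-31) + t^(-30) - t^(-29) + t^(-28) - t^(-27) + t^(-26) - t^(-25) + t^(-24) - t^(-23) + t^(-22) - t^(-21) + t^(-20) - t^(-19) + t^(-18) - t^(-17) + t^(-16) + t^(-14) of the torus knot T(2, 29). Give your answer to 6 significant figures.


Substituting t = 4 into V(t) = -t^(-43) + t^(-42) - t^(-41) + t^(-40) - t^(-39) + t^(-38) - t^(-37) + t^(-36) - t^(-35) + t^(-34) - t^(-33) + t^(-32) - t^(-31) + t^(-30) - t^(-29) + t^(-28) - t^(-27) + t^(-26) - t^(-25) + t^(-24) - t^(-23) + t^(-22) - t^(-21) + t^(-20) - t^(-19) + t^(-18) - t^(-17) + t^(-16) + t^(-14):
  (-)t^(-43) = -1.29247e-26
  (+)t^(-42) = 5.16988e-26
  (-)t^(-41) = -2.06795e-25
  (+)t^(-40) = 8.27181e-25
  (-)t^(-39) = -3.30872e-24
  (+)t^(-38) = 1.32349e-23
  (-)t^(-37) = -5.29396e-23
  (+)t^(-36) = 2.11758e-22
  (-)t^(-35) = -8.47033e-22
  (+)t^(-34) = 3.38813e-21
  (-)t^(-33) = -1.35525e-20
  (+)t^(-32) = 5.42101e-20
  (-)t^(-31) = -2.1684e-19
  (+)t^(-30) = 8.67362e-19
  (-)t^(-29) = -3.46945e-18
  (+)t^(-28) = 1.38778e-17
  (-)t^(-27) = -5.55112e-17
  (+)t^(-26) = 2.22045e-16
  (-)t^(-25) = -8.88178e-16
  (+)t^(-24) = 3.55271e-15
  (-)t^(-23) = -1.42109e-14
  (+)t^(-22) = 5.68434e-14
  (-)t^(-21) = -2.27374e-13
  (+)t^(-20) = 9.09495e-13
  (-)t^(-19) = -3.63798e-12
  (+)t^(-18) = 1.45519e-11
  (-)t^(-17) = -5.82077e-11
  (+)t^(-16) = 2.32831e-10
  (+)t^(-14) = 3.72529e-09
Sum = (-1.29247e-26) + (5.16988e-26) + (-2.06795e-25) + (8.27181e-25) + (-3.30872e-24) + (1.32349e-23) + (-5.29396e-23) + (2.11758e-22) + (-8.47033e-22) + (3.38813e-21) + (-1.35525e-20) + (5.42101e-20) + (-2.1684e-19) + (8.67362e-19) + (-3.46945e-18) + (1.38778e-17) + (-5.55112e-17) + (2.22045e-16) + (-8.88178e-16) + (3.55271e-15) + (-1.42109e-14) + (5.68434e-14) + (-2.27374e-13) + (9.09495e-13) + (-3.63798e-12) + (1.45519e-11) + (-5.82077e-11) + (2.32831e-10) + (3.72529e-09)
= 3.911554813e-09
Rounded to 6 significant figures: 3.91155e-09

3.91155e-09


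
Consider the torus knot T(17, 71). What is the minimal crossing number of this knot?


For a torus knot T(p, q) with gcd(p,q)=1,
the crossing number is min(p*(q-1), q*(p-1)).
p*(q-1) = 17*70 = 1190
q*(p-1) = 71*16 = 1136
min(1190, 1136) = 1136

1136


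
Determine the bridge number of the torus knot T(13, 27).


The bridge number of T(p,q) is min(p,q).
min(13, 27) = 13

13


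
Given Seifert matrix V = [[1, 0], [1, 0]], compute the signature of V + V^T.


Step 1: V + V^T = [[2, 1], [1, 0]]
Step 2: trace = 2, det = -1
Step 3: Discriminant = 2^2 - 4*(-1) = 8
Step 4: Eigenvalues: 2.41421, -0.414214
Step 5: Signature = (# positive eigenvalues) - (# negative eigenvalues) = 0

0


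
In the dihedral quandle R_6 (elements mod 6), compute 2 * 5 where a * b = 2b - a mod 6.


2 * 5 = 2*5 - 2 mod 6
= 10 - 2 mod 6
= 8 mod 6 = 2

2


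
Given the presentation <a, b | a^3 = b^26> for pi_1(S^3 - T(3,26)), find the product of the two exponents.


The relation is a^3 = b^26.
Product of exponents = 3 * 26
= 78

78


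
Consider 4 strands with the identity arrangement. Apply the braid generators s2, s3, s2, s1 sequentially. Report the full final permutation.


Starting with identity [1, 2, 3, 4].
Apply generators in sequence:
  After s2: [1, 3, 2, 4]
  After s3: [1, 3, 4, 2]
  After s2: [1, 4, 3, 2]
  After s1: [4, 1, 3, 2]
Final permutation: [4, 1, 3, 2]

[4, 1, 3, 2]


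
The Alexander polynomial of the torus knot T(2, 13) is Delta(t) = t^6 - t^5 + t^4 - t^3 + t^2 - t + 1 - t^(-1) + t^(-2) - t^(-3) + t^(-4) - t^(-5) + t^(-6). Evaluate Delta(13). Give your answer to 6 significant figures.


Substituting t = 13 into Delta(t) = t^6 - t^5 + t^4 - t^3 + t^2 - t + 1 - t^(-1) + t^(-2) - t^(-3) + t^(-4) - t^(-5) + t^(-6):
Term values: (4826809) + (-371293) + (28561) + (-2197) + (169) + (-13) + (1) + (-0.0769231) + (0.00591716) + (-0.000455166) + (3.50128e-05) + (-2.69329e-06) + (2.07176e-07)
Sum = 4482036.929
Rounded to 6 significant figures: 4.48204e+06

4.48204e+06


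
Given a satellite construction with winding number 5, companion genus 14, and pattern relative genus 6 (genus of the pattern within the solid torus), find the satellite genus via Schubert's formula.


Schubert: g(satellite) = g_rel(pattern) + |winding| * g(companion),
where g_rel(pattern) is the genus of the pattern relative to the solid torus.
= 6 + 5 * 14
= 6 + 70 = 76

76


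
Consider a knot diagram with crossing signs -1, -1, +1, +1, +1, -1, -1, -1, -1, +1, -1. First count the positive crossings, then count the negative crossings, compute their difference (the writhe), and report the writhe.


Step 1: Count positive crossings (+1).
Positive crossings: 4
Step 2: Count negative crossings (-1).
Negative crossings: 7
Step 3: Writhe = (positive) - (negative)
w = 4 - 7 = -3
Step 4: |w| = 3, and w is negative

-3


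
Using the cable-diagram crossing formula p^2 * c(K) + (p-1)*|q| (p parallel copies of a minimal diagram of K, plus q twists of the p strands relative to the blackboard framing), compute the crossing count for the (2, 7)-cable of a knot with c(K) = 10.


Step 1: Each of the c(K) crossings of the companion diagram becomes p*p = p^2 crossings among the p parallel strands, and each of the |q| twists s_1 s_2 ... s_(p-1) adds (p-1) crossings.
  Crossings = p^2 * c(K) + (p-1)*|q|
Step 2: = 2^2 * 10 + (2-1)*7
Step 3: = 4*10 + 1*7
Step 4: = 40 + 7 = 47

47


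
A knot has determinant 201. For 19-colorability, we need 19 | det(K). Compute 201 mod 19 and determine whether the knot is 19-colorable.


Step 1: A knot is p-colorable if and only if p divides its determinant.
Step 2: Compute 201 mod 19.
201 = 10 * 19 + 11
Step 3: 201 mod 19 = 11
Step 4: The knot is 19-colorable: no

11


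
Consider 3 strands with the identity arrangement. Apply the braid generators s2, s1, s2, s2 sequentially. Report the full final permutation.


Starting with identity [1, 2, 3].
Apply generators in sequence:
  After s2: [1, 3, 2]
  After s1: [3, 1, 2]
  After s2: [3, 2, 1]
  After s2: [3, 1, 2]
Final permutation: [3, 1, 2]

[3, 1, 2]


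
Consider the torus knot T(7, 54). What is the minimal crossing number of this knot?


For a torus knot T(p, q) with gcd(p,q)=1,
the crossing number is min(p*(q-1), q*(p-1)).
p*(q-1) = 7*53 = 371
q*(p-1) = 54*6 = 324
min(371, 324) = 324

324


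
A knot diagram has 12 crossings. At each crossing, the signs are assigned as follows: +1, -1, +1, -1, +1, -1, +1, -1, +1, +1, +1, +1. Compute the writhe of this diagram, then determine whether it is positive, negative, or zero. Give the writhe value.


Step 1: Count positive crossings (+1).
Positive crossings: 8
Step 2: Count negative crossings (-1).
Negative crossings: 4
Step 3: Writhe = (positive) - (negative)
w = 8 - 4 = 4
Step 4: |w| = 4, and w is positive

4


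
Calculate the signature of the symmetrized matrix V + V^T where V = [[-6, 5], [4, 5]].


Step 1: V + V^T = [[-12, 9], [9, 10]]
Step 2: trace = -2, det = -201
Step 3: Discriminant = (-2)^2 - 4*(-201) = 808
Step 4: Eigenvalues: 13.2127, -15.2127
Step 5: Signature = (# positive eigenvalues) - (# negative eigenvalues) = 0

0


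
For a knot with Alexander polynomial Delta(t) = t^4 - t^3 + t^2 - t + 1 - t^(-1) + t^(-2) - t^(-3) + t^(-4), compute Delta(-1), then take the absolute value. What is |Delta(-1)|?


Step 1: The polynomial has 9 terms with alternating signs, exponents from 4 down to -4.
Step 2: Substitute t = -1. The i-th term has coefficient (-1)^i and exponent (m-i),
  so its value is (-1)^i * (-1)^(m-i) = (-1)^m = 1 for every i.
Step 3: All 9 terms equal 1, so Delta(-1) = 9 * (1) = 9
Step 4: |Delta(-1)| = 9

9


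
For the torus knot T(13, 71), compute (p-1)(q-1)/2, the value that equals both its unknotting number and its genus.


For a torus knot T(p,q), both the unknotting number and genus equal (p-1)(q-1)/2.
= (13-1)(71-1)/2
= 12*70/2
= 840/2 = 420

420


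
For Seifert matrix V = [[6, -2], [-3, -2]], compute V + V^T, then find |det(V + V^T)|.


Step 1: Form V + V^T where V = [[6, -2], [-3, -2]]
  V^T = [[6, -3], [-2, -2]]
  V + V^T = [[12, -5], [-5, -4]]
Step 2: det(V + V^T) = 12*(-4) - (-5)*(-5)
  = -48 - 25 = -73
Step 3: Knot determinant = |det(V + V^T)| = |-73| = 73

73


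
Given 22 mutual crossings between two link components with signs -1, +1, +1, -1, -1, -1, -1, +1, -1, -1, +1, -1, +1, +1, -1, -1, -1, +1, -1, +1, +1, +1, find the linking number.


Step 1: Count positive crossings: 10
Step 2: Count negative crossings: 12
Step 3: Sum of signs = 10 - 12 = -2
Step 4: Linking number = sum/2 = -2/2 = -1

-1


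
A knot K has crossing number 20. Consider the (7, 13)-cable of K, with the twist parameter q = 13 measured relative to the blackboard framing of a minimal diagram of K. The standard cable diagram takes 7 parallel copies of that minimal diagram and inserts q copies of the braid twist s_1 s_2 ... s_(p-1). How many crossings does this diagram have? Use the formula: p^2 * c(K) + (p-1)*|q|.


Step 1: Each of the c(K) crossings of the companion diagram becomes p*p = p^2 crossings among the p parallel strands, and each of the |q| twists s_1 s_2 ... s_(p-1) adds (p-1) crossings.
  Crossings = p^2 * c(K) + (p-1)*|q|
Step 2: = 7^2 * 20 + (7-1)*13
Step 3: = 49*20 + 6*13
Step 4: = 980 + 78 = 1058

1058


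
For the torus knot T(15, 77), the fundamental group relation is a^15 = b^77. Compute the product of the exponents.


The relation is a^15 = b^77.
Product of exponents = 15 * 77
= 1155

1155


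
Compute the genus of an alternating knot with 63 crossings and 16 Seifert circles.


For alternating knots, g = (c - s + 1)/2.
= (63 - 16 + 1)/2
= 48/2 = 24

24


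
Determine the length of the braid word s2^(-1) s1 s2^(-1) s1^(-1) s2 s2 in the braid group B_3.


The word length counts the number of generators (including inverses).
Listing each generator: s2^(-1), s1, s2^(-1), s1^(-1), s2, s2
There are 6 generators in this braid word.

6


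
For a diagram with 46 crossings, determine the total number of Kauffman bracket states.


Each crossing contributes 2 choices (A-smoothing or B-smoothing).
Total states = 2^46 = 70368744177664

70368744177664


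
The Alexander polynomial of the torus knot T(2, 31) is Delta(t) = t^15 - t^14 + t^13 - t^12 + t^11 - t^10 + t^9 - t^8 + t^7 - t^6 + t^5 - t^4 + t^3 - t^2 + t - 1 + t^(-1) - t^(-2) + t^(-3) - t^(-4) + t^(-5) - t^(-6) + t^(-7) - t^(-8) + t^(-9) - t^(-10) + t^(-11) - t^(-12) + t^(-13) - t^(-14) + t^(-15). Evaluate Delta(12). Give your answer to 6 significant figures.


Substituting t = 12 into Delta(t) = t^15 - t^14 + t^13 - t^12 + t^11 - t^10 + t^9 - t^8 + t^7 - t^6 + t^5 - t^4 + t^3 - t^2 + t - 1 + t^(-1) - t^(-2) + t^(-3) - t^(-4) + t^(-5) - t^(-6) + t^(-7) - t^(-8) + t^(-9) - t^(-10) + t^(-11) - t^(-12) + t^(-13) - t^(-14) + t^(-15):
Term values: (15407021574586368) + (-1283918464548864) + (106993205379072) + (-8916100448256) + (743008370688) + (-61917364224) + (5159780352) + (-429981696) + (35831808) + (-2985984) + (248832) + (-20736) + (1728) + (-144) + (12) + (-1) + (0.0833333) + (-0.00694444) + (0.000578704) + (-4.82253e-05) + (4.01878e-06) + (-3.34898e-07) + (2.79082e-08) + (-2.32568e-09) + (1.93807e-10) + (-1.61506e-11) + (1.34588e-12) + (-1.12157e-13) + (9.34639e-15) + (-7.78866e-16) + (6.49055e-17)
Sum = 1.422186607e+16
Rounded to 6 significant figures: 1.42219e+16

1.42219e+16


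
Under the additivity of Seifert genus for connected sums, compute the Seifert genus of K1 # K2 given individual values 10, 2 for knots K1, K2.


The Seifert genus is additive under connected sum.
Seifert genus(K1 # K2) = (10) + (2)
= 12

12


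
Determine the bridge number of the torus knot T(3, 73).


The bridge number of T(p,q) is min(p,q).
min(3, 73) = 3

3


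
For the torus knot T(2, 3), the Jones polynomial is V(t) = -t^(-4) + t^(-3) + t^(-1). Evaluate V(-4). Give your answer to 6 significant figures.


Substituting t = -4 into V(t) = -t^(-4) + t^(-3) + t^(-1):
  (-)t^(-4) = -0.00390625
  (+)t^(-3) = -0.015625
  (+)t^(-1) = -0.25
Sum = (-0.00390625) + (-0.015625) + (-0.25)
= -0.26953125
Rounded to 6 significant figures: -0.269531

-0.269531


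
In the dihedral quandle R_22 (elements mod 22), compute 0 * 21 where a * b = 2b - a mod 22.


0 * 21 = 2*21 - 0 mod 22
= 42 - 0 mod 22
= 42 mod 22 = 20

20


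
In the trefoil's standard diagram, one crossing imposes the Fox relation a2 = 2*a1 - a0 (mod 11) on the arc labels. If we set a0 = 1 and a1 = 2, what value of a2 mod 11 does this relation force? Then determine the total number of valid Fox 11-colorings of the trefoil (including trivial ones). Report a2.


Step 1: Apply the given crossing relation 2*a1 - a0 - a2 = 0 (mod 11).
  a2 = 2*a1 - a0 mod 11
  a2 = 2*2 - 1 mod 11
  a2 = 4 - 1 mod 11
  a2 = 3 mod 11 = 3
Step 2: The trefoil has determinant 3.
  Number of Fox p-colorings (p prime) is p^2 if p = 3, else p.
  Since 11 does not divide 3, only trivial (constant) colorings exist.
  (So the trial a0 = 1, a1 = 2 with a0 != a1 does NOT extend to a valid coloring of the whole trefoil: the other two crossing relations require 3*(a1 - a0) = 0 (mod 11), which fails.)
  Total colorings = 11
Step 3: a2 = 3, total Fox 11-colorings = 11

3


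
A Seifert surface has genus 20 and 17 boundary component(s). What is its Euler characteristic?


chi = 2 - 2g - b
= 2 - 2*20 - 17
= 2 - 40 - 17 = -55

-55


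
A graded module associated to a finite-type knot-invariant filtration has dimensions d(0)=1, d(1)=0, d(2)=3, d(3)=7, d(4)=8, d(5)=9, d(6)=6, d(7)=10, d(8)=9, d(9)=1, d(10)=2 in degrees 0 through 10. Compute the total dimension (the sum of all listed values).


Total dimension = d(0) + d(1) + ... + d(10)
= 1 + 0 + 3 + 7 + 8 + 9 + 6 + 10 + 9 + 1 + 2
= 56

56


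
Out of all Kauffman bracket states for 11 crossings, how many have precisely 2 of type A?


We choose which 2 of 11 crossings get A-smoothings.
C(11, 2) = 11! / (2! * 9!)
= 55

55


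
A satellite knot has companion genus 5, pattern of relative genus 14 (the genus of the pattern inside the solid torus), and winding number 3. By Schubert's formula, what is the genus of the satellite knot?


Schubert: g(satellite) = g_rel(pattern) + |winding| * g(companion),
where g_rel(pattern) is the genus of the pattern relative to the solid torus.
= 14 + 3 * 5
= 14 + 15 = 29

29


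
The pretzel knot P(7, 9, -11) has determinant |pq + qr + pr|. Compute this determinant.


Step 1: Compute pq + qr + pr.
pq = 7*9 = 63
qr = 9*(-11) = -99
pr = 7*(-11) = -77
pq + qr + pr = 63 + (-99) + (-77) = -113
Step 2: Take absolute value.
det(P(7,9,-11)) = |-113| = 113

113


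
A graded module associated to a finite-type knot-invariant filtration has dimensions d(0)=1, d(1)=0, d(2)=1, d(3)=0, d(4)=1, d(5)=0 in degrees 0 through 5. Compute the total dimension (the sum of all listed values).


Total dimension = d(0) + d(1) + ... + d(5)
= 1 + 0 + 1 + 0 + 1 + 0
= 3

3


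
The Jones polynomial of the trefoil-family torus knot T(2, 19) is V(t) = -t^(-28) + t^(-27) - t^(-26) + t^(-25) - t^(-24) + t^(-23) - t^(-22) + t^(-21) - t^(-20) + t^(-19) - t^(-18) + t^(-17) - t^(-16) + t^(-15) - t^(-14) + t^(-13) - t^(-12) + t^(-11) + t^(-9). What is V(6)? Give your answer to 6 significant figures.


Substituting t = 6 into V(t) = -t^(-28) + t^(-27) - t^(-26) + t^(-25) - t^(-24) + t^(-23) - t^(-22) + t^(-21) - t^(-20) + t^(-19) - t^(-18) + t^(-17) - t^(-16) + t^(-15) - t^(-14) + t^(-13) - t^(-12) + t^(-11) + t^(-9):
  (-)t^(-28) = -1.62841e-22
  (+)t^(-27) = 9.77049e-22
  (-)t^(-26) = -5.86229e-21
  (+)t^(-25) = 3.51738e-20
  (-)t^(-24) = -2.11043e-19
  (+)t^(-23) = 1.26626e-18
  (-)t^(-22) = -7.59753e-18
  (+)t^(-21) = 4.55852e-17
  (-)t^(-20) = -2.73511e-16
  (+)t^(-19) = 1.64107e-15
  (-)t^(-18) = -9.8464e-15
  (+)t^(-17) = 5.90784e-14
  (-)t^(-16) = -3.5447e-13
  (+)t^(-15) = 2.12682e-12
  (-)t^(-14) = -1.27609e-11
  (+)t^(-13) = 7.65656e-11
  (-)t^(-12) = -4.59394e-10
  (+)t^(-11) = 2.75636e-09
  (+)t^(-9) = 9.9229e-08
Sum = (-1.62841e-22) + (9.77049e-22) + (-5.86229e-21) + (3.51738e-20) + (-2.11043e-19) + (1.26626e-18) + (-7.59753e-18) + (4.55852e-17) + (-2.73511e-16) + (1.64107e-15) + (-9.8464e-15) + (5.90784e-14) + (-3.5447e-13) + (2.12682e-12) + (-1.27609e-11) + (7.65656e-11) + (-4.59394e-10) + (2.75636e-09) + (9.9229e-08)
= 1.015916261e-07
Rounded to 6 significant figures: 1.01592e-07

1.01592e-07


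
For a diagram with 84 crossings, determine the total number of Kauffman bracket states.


Each crossing contributes 2 choices (A-smoothing or B-smoothing).
Total states = 2^84 = 19342813113834066795298816

19342813113834066795298816


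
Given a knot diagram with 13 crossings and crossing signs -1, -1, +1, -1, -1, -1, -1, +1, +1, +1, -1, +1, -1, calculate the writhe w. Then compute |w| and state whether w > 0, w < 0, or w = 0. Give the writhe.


Step 1: Count positive crossings (+1).
Positive crossings: 5
Step 2: Count negative crossings (-1).
Negative crossings: 8
Step 3: Writhe = (positive) - (negative)
w = 5 - 8 = -3
Step 4: |w| = 3, and w is negative

-3


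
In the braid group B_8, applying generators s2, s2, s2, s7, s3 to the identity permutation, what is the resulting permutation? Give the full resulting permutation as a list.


Starting with identity [1, 2, 3, 4, 5, 6, 7, 8].
Apply generators in sequence:
  After s2: [1, 3, 2, 4, 5, 6, 7, 8]
  After s2: [1, 2, 3, 4, 5, 6, 7, 8]
  After s2: [1, 3, 2, 4, 5, 6, 7, 8]
  After s7: [1, 3, 2, 4, 5, 6, 8, 7]
  After s3: [1, 3, 4, 2, 5, 6, 8, 7]
Final permutation: [1, 3, 4, 2, 5, 6, 8, 7]

[1, 3, 4, 2, 5, 6, 8, 7]


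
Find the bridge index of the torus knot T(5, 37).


The bridge number of T(p,q) is min(p,q).
min(5, 37) = 5

5


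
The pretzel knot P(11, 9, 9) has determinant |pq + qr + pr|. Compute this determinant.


Step 1: Compute pq + qr + pr.
pq = 11*9 = 99
qr = 9*9 = 81
pr = 11*9 = 99
pq + qr + pr = 99 + 81 + 99 = 279
Step 2: Take absolute value.
det(P(11,9,9)) = |279| = 279

279


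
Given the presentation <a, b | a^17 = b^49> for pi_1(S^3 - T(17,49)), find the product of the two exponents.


The relation is a^17 = b^49.
Product of exponents = 17 * 49
= 833

833


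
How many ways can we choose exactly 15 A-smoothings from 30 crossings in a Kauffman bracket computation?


We choose which 15 of 30 crossings get A-smoothings.
C(30, 15) = 30! / (15! * 15!)
= 155117520

155117520


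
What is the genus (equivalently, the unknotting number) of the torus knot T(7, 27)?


For a torus knot T(p,q), both the unknotting number and genus equal (p-1)(q-1)/2.
= (7-1)(27-1)/2
= 6*26/2
= 156/2 = 78

78


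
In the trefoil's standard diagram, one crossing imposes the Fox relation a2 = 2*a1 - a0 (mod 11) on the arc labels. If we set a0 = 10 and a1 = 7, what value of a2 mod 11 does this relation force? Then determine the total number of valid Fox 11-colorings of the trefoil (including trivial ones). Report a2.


Step 1: Apply the given crossing relation 2*a1 - a0 - a2 = 0 (mod 11).
  a2 = 2*a1 - a0 mod 11
  a2 = 2*7 - 10 mod 11
  a2 = 14 - 10 mod 11
  a2 = 4 mod 11 = 4
Step 2: The trefoil has determinant 3.
  Number of Fox p-colorings (p prime) is p^2 if p = 3, else p.
  Since 11 does not divide 3, only trivial (constant) colorings exist.
  (So the trial a0 = 10, a1 = 7 with a0 != a1 does NOT extend to a valid coloring of the whole trefoil: the other two crossing relations require 3*(a1 - a0) = 0 (mod 11), which fails.)
  Total colorings = 11
Step 3: a2 = 4, total Fox 11-colorings = 11

4


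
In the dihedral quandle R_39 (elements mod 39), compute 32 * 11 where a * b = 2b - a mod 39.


32 * 11 = 2*11 - 32 mod 39
= 22 - 32 mod 39
= -10 mod 39 = 29

29


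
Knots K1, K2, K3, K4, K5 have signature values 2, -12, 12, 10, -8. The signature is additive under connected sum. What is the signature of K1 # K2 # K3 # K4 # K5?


The signature is additive under connected sum.
signature(K1 # K2 # K3 # K4 # K5) = (2) + (-12) + (12) + (10) + (-8)
= 4

4


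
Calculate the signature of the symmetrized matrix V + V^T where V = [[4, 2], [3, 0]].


Step 1: V + V^T = [[8, 5], [5, 0]]
Step 2: trace = 8, det = -25
Step 3: Discriminant = 8^2 - 4*(-25) = 164
Step 4: Eigenvalues: 10.4031, -2.40312
Step 5: Signature = (# positive eigenvalues) - (# negative eigenvalues) = 0

0


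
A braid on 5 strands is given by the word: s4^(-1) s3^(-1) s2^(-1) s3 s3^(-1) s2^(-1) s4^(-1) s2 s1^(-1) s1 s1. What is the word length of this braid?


The word length counts the number of generators (including inverses).
Listing each generator: s4^(-1), s3^(-1), s2^(-1), s3, s3^(-1), s2^(-1), s4^(-1), s2, s1^(-1), s1, s1
There are 11 generators in this braid word.

11


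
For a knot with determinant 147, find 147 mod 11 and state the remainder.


Step 1: A knot is p-colorable if and only if p divides its determinant.
Step 2: Compute 147 mod 11.
147 = 13 * 11 + 4
Step 3: 147 mod 11 = 4
Step 4: The knot is 11-colorable: no

4


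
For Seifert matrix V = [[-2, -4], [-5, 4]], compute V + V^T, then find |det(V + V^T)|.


Step 1: Form V + V^T where V = [[-2, -4], [-5, 4]]
  V^T = [[-2, -5], [-4, 4]]
  V + V^T = [[-4, -9], [-9, 8]]
Step 2: det(V + V^T) = (-4)*8 - (-9)*(-9)
  = -32 - 81 = -113
Step 3: Knot determinant = |det(V + V^T)| = |-113| = 113

113


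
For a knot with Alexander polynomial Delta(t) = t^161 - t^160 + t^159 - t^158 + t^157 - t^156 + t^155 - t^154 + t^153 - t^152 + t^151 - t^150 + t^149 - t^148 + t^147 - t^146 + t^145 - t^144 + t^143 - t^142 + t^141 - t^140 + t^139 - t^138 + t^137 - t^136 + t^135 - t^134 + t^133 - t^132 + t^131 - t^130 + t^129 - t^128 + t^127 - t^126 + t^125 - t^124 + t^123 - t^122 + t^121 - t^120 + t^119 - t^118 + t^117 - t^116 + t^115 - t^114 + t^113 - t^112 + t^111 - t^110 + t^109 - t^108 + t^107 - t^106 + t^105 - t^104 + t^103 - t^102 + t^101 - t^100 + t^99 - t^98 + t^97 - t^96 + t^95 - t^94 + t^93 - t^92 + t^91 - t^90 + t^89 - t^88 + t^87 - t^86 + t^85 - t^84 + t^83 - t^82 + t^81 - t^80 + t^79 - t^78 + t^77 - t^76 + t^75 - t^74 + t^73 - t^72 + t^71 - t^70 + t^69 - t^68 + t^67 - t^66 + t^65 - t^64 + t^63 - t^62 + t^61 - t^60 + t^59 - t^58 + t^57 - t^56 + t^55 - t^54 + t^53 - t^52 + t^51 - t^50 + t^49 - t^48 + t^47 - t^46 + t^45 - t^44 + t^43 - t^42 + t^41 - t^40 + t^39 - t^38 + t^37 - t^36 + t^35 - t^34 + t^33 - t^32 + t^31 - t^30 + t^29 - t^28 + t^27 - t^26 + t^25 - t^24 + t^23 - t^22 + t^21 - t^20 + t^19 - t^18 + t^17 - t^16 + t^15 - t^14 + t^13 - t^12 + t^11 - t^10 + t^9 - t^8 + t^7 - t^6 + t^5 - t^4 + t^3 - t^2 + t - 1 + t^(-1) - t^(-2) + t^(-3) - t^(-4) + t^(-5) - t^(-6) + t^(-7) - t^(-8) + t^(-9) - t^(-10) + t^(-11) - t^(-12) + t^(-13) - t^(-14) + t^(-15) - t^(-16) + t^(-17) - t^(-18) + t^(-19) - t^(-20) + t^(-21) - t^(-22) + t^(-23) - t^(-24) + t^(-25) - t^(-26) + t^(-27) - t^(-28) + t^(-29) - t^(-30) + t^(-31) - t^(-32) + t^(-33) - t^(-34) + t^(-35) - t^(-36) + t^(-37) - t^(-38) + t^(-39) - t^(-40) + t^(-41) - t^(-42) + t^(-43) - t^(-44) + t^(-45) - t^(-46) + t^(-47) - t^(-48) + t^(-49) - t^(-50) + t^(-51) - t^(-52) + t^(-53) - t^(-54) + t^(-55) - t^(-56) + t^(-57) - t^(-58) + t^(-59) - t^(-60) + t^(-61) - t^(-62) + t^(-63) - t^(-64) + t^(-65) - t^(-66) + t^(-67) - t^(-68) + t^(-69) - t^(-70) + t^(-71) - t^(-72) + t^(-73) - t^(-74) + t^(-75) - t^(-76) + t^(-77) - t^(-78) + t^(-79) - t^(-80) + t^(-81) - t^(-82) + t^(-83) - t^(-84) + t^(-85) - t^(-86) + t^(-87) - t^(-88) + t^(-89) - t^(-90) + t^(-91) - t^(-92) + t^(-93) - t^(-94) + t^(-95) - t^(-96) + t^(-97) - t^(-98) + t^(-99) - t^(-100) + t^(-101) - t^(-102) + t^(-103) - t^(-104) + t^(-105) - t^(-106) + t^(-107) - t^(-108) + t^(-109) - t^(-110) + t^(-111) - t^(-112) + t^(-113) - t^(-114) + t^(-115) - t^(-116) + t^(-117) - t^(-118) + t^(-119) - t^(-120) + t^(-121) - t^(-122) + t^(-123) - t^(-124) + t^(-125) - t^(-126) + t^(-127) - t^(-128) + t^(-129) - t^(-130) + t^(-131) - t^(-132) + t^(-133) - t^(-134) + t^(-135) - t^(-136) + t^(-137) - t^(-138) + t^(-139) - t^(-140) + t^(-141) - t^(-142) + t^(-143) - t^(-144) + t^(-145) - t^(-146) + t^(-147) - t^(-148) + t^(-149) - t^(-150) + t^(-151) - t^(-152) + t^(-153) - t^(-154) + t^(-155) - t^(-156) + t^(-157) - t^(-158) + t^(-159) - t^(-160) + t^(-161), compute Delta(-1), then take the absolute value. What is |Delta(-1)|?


Step 1: The polynomial has 323 terms with alternating signs, exponents from 161 down to -161.
Step 2: Substitute t = -1. The i-th term has coefficient (-1)^i and exponent (m-i),
  so its value is (-1)^i * (-1)^(m-i) = (-1)^m = -1 for every i.
Step 3: All 323 terms equal -1, so Delta(-1) = 323 * (-1) = -323
Step 4: |Delta(-1)| = 323

323
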